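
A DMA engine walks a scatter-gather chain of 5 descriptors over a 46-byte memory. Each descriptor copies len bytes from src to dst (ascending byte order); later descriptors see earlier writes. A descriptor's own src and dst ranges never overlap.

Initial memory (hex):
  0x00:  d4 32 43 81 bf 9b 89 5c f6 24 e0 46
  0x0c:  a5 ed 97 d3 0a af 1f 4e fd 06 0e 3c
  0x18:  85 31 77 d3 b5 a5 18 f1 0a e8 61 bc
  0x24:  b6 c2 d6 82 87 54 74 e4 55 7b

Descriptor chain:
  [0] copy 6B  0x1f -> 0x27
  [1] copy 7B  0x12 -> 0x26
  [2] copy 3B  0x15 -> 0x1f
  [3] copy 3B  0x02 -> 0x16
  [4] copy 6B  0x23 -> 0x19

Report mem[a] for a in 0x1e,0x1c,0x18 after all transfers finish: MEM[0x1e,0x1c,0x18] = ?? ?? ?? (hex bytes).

MEM[0x1e,0x1c,0x18] = fd 1f bf

D0: mem[0x27..0x2c] <- [f1 0a e8 61 bc b6]
D1: mem[0x26..0x2c] <- [1f 4e fd 06 0e 3c 85]
D2: mem[0x1f..0x21] <- [06 0e 3c]
D3: mem[0x16..0x18] <- [43 81 bf]
D4: mem[0x19..0x1e] <- [bc b6 c2 1f 4e fd]
query mem[0x1e]=0xfd, mem[0x1c]=0x1f, mem[0x18]=0xbf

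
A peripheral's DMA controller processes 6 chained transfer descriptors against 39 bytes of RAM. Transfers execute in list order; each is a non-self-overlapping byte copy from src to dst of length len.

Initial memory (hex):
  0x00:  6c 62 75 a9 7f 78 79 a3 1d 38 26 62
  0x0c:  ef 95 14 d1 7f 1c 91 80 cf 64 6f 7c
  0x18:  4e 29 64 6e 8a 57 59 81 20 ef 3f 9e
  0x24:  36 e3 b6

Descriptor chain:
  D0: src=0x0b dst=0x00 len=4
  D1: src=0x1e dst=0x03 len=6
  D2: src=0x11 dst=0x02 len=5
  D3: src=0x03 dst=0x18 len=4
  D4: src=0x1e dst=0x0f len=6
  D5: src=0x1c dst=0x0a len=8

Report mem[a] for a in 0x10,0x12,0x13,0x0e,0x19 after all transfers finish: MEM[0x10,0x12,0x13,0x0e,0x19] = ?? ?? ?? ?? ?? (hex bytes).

D0: mem[0x00..0x03] <- [62 ef 95 14]
D1: mem[0x03..0x08] <- [59 81 20 ef 3f 9e]
D2: mem[0x02..0x06] <- [1c 91 80 cf 64]
D3: mem[0x18..0x1b] <- [91 80 cf 64]
D4: mem[0x0f..0x14] <- [59 81 20 ef 3f 9e]
D5: mem[0x0a..0x11] <- [8a 57 59 81 20 ef 3f 9e]
query mem[0x10]=0x3f, mem[0x12]=0xef, mem[0x13]=0x3f, mem[0x0e]=0x20, mem[0x19]=0x80

MEM[0x10,0x12,0x13,0x0e,0x19] = 3f ef 3f 20 80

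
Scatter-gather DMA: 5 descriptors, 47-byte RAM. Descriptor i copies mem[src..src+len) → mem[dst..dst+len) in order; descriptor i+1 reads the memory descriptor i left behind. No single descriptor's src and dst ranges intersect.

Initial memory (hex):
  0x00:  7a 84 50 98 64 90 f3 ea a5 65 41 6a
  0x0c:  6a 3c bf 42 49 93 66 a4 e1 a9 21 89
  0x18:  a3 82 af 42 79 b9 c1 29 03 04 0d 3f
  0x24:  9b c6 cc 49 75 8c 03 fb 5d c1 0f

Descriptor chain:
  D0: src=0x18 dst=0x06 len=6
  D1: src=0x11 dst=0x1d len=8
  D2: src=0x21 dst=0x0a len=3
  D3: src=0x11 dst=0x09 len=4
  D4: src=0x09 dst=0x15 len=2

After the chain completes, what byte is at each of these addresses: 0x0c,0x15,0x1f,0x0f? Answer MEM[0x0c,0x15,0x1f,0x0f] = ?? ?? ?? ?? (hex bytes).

[0] 0x18->0x06 len=6 : a3 82 af 42 79 b9
[1] 0x11->0x1d len=8 : 93 66 a4 e1 a9 21 89 a3
[2] 0x21->0x0a len=3 : a9 21 89
[3] 0x11->0x09 len=4 : 93 66 a4 e1
[4] 0x09->0x15 len=2 : 93 66
query mem[0x0c]=0xe1, mem[0x15]=0x93, mem[0x1f]=0xa4, mem[0x0f]=0x42

MEM[0x0c,0x15,0x1f,0x0f] = e1 93 a4 42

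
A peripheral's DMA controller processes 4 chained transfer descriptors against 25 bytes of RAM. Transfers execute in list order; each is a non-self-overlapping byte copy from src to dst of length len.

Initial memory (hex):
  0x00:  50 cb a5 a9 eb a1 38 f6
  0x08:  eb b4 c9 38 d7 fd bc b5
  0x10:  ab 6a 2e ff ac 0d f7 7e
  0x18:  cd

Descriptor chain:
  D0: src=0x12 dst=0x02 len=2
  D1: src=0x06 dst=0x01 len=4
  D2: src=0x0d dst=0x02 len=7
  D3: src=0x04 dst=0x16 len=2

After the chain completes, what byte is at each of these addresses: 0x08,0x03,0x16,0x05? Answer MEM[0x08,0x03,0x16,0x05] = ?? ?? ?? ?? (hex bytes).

MEM[0x08,0x03,0x16,0x05] = ff bc b5 ab

  after D0: wrote 2B at 0x02 = 2eff
  after D1: wrote 4B at 0x01 = 38f6ebb4
  after D2: wrote 7B at 0x02 = fdbcb5ab6a2eff
  after D3: wrote 2B at 0x16 = b5ab
query mem[0x08]=0xff, mem[0x03]=0xbc, mem[0x16]=0xb5, mem[0x05]=0xab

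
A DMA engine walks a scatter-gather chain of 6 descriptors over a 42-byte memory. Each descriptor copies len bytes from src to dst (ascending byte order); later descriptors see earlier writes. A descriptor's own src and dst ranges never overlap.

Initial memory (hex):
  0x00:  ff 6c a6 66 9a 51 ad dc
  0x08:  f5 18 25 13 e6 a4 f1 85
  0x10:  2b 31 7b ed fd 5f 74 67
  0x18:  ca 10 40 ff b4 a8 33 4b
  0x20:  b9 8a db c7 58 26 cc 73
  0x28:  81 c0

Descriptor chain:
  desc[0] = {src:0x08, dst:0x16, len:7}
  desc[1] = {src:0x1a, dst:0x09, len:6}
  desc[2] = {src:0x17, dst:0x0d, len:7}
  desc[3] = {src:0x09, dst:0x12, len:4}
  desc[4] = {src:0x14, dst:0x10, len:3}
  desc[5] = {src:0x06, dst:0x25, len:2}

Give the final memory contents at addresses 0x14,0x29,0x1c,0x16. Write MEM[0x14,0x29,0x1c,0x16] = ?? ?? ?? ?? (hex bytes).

[0] 0x08->0x16 len=7 : f5 18 25 13 e6 a4 f1
[1] 0x1a->0x09 len=6 : e6 a4 f1 a8 33 4b
[2] 0x17->0x0d len=7 : 18 25 13 e6 a4 f1 a8
[3] 0x09->0x12 len=4 : e6 a4 f1 a8
[4] 0x14->0x10 len=3 : f1 a8 f5
[5] 0x06->0x25 len=2 : ad dc
query mem[0x14]=0xf1, mem[0x29]=0xc0, mem[0x1c]=0xf1, mem[0x16]=0xf5

MEM[0x14,0x29,0x1c,0x16] = f1 c0 f1 f5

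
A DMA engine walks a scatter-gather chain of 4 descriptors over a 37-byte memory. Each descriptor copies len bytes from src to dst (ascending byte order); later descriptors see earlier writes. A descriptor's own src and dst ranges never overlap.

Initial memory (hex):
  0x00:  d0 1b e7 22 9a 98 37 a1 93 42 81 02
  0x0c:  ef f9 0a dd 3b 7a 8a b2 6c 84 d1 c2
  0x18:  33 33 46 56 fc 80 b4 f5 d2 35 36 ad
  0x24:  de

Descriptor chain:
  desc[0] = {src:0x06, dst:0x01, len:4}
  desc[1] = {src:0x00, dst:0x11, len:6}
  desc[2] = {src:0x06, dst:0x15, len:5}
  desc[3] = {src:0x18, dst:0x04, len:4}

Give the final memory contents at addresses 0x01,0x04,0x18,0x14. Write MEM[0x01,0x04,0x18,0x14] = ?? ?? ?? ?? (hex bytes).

MEM[0x01,0x04,0x18,0x14] = 37 42 42 93

D0: mem[0x01..0x04] <- [37 a1 93 42]
D1: mem[0x11..0x16] <- [d0 37 a1 93 42 98]
D2: mem[0x15..0x19] <- [37 a1 93 42 81]
D3: mem[0x04..0x07] <- [42 81 46 56]
query mem[0x01]=0x37, mem[0x04]=0x42, mem[0x18]=0x42, mem[0x14]=0x93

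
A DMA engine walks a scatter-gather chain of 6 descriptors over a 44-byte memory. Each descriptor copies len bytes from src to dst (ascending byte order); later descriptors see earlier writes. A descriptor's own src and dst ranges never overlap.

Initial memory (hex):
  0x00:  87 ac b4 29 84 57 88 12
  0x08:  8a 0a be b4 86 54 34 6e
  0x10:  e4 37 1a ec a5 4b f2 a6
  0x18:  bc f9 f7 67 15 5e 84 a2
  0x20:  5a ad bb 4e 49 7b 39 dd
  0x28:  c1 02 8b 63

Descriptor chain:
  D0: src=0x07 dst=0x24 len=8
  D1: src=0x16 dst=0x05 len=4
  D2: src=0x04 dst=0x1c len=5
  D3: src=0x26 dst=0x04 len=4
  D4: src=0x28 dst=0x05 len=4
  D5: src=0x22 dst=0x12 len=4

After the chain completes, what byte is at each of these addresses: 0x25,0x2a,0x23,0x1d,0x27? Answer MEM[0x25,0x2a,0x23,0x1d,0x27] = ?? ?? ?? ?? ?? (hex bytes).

MEM[0x25,0x2a,0x23,0x1d,0x27] = 8a 54 4e f2 be

[0] 0x07->0x24 len=8 : 12 8a 0a be b4 86 54 34
[1] 0x16->0x05 len=4 : f2 a6 bc f9
[2] 0x04->0x1c len=5 : 84 f2 a6 bc f9
[3] 0x26->0x04 len=4 : 0a be b4 86
[4] 0x28->0x05 len=4 : b4 86 54 34
[5] 0x22->0x12 len=4 : bb 4e 12 8a
query mem[0x25]=0x8a, mem[0x2a]=0x54, mem[0x23]=0x4e, mem[0x1d]=0xf2, mem[0x27]=0xbe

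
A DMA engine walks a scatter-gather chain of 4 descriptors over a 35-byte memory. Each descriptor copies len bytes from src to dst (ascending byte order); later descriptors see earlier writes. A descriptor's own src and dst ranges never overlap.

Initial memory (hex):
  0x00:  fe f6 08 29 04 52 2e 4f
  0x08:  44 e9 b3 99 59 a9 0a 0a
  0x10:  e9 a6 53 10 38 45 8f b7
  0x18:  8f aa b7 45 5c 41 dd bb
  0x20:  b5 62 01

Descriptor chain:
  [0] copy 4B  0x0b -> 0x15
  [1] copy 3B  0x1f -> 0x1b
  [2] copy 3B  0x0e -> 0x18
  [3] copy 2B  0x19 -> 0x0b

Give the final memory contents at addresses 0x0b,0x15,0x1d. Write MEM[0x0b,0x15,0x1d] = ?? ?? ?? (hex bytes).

MEM[0x0b,0x15,0x1d] = 0a 99 62

#0 dst[0x15+4] := {0x99,0x59,0xa9,0x0a}
#1 dst[0x1b+3] := {0xbb,0xb5,0x62}
#2 dst[0x18+3] := {0x0a,0x0a,0xe9}
#3 dst[0x0b+2] := {0x0a,0xe9}
query mem[0x0b]=0x0a, mem[0x15]=0x99, mem[0x1d]=0x62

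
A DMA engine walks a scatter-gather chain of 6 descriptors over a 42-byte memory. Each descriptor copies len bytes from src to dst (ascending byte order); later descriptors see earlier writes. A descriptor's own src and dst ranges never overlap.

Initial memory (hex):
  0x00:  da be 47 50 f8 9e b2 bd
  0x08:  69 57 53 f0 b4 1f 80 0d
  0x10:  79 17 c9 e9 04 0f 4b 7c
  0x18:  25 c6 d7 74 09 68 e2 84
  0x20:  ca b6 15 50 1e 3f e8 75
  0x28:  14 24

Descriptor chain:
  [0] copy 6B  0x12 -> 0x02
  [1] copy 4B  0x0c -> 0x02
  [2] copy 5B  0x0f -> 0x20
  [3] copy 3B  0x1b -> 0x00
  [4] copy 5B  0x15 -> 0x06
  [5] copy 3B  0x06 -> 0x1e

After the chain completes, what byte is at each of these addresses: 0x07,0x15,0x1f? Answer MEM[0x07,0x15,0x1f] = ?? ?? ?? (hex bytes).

  after D0: wrote 6B at 0x02 = c9e9040f4b7c
  after D1: wrote 4B at 0x02 = b41f800d
  after D2: wrote 5B at 0x20 = 0d7917c9e9
  after D3: wrote 3B at 0x00 = 740968
  after D4: wrote 5B at 0x06 = 0f4b7c25c6
  after D5: wrote 3B at 0x1e = 0f4b7c
query mem[0x07]=0x4b, mem[0x15]=0x0f, mem[0x1f]=0x4b

MEM[0x07,0x15,0x1f] = 4b 0f 4b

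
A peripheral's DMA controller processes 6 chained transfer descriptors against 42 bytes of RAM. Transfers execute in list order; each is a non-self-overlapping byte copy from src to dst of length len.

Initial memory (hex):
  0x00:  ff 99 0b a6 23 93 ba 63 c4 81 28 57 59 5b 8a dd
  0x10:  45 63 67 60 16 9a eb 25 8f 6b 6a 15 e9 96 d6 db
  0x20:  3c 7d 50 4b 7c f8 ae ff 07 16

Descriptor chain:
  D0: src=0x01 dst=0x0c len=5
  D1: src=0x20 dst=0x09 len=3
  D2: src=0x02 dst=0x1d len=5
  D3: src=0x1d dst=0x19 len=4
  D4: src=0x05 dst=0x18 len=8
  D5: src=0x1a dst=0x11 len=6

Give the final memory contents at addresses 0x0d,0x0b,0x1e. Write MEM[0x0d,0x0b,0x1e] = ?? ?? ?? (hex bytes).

MEM[0x0d,0x0b,0x1e] = 0b 50 50

D0: mem[0x0c..0x10] <- [99 0b a6 23 93]
D1: mem[0x09..0x0b] <- [3c 7d 50]
D2: mem[0x1d..0x21] <- [0b a6 23 93 ba]
D3: mem[0x19..0x1c] <- [0b a6 23 93]
D4: mem[0x18..0x1f] <- [93 ba 63 c4 3c 7d 50 99]
D5: mem[0x11..0x16] <- [63 c4 3c 7d 50 99]
query mem[0x0d]=0x0b, mem[0x0b]=0x50, mem[0x1e]=0x50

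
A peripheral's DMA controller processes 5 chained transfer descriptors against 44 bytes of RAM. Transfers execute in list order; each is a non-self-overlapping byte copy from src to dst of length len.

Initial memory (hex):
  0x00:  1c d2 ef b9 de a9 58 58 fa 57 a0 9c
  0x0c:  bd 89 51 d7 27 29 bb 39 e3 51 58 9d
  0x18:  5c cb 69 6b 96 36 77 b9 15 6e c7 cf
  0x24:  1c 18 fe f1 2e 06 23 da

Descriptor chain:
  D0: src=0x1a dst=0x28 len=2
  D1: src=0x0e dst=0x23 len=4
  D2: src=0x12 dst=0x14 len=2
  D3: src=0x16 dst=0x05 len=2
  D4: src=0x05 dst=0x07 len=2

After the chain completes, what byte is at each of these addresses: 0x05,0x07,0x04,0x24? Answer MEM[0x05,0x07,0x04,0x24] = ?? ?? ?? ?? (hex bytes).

[0] 0x1a->0x28 len=2 : 69 6b
[1] 0x0e->0x23 len=4 : 51 d7 27 29
[2] 0x12->0x14 len=2 : bb 39
[3] 0x16->0x05 len=2 : 58 9d
[4] 0x05->0x07 len=2 : 58 9d
query mem[0x05]=0x58, mem[0x07]=0x58, mem[0x04]=0xde, mem[0x24]=0xd7

MEM[0x05,0x07,0x04,0x24] = 58 58 de d7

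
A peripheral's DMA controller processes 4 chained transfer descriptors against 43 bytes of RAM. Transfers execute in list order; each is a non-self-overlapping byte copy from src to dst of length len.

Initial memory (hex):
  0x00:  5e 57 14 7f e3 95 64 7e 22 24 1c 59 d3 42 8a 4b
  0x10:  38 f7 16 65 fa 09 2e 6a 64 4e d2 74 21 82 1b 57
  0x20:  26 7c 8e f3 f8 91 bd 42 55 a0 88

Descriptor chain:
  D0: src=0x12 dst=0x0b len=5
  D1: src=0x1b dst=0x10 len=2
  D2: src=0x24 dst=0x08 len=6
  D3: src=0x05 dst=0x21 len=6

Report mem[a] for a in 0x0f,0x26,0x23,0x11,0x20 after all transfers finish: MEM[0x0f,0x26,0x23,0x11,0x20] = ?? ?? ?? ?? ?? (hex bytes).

  after D0: wrote 5B at 0x0b = 1665fa092e
  after D1: wrote 2B at 0x10 = 7421
  after D2: wrote 6B at 0x08 = f891bd4255a0
  after D3: wrote 6B at 0x21 = 95647ef891bd
query mem[0x0f]=0x2e, mem[0x26]=0xbd, mem[0x23]=0x7e, mem[0x11]=0x21, mem[0x20]=0x26

MEM[0x0f,0x26,0x23,0x11,0x20] = 2e bd 7e 21 26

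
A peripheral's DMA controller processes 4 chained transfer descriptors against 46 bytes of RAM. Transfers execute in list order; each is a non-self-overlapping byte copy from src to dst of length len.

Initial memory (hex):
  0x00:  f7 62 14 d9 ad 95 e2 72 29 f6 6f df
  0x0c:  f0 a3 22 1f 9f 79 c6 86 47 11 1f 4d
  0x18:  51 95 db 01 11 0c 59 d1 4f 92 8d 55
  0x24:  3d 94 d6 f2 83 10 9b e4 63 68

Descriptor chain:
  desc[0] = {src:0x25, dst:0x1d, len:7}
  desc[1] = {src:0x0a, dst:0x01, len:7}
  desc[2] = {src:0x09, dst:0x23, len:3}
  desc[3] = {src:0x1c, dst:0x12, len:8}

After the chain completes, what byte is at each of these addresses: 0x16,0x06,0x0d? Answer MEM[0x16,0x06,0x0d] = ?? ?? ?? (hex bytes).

MEM[0x16,0x06,0x0d] = 83 1f a3

D0: mem[0x1d..0x23] <- [94 d6 f2 83 10 9b e4]
D1: mem[0x01..0x07] <- [6f df f0 a3 22 1f 9f]
D2: mem[0x23..0x25] <- [f6 6f df]
D3: mem[0x12..0x19] <- [11 94 d6 f2 83 10 9b f6]
query mem[0x16]=0x83, mem[0x06]=0x1f, mem[0x0d]=0xa3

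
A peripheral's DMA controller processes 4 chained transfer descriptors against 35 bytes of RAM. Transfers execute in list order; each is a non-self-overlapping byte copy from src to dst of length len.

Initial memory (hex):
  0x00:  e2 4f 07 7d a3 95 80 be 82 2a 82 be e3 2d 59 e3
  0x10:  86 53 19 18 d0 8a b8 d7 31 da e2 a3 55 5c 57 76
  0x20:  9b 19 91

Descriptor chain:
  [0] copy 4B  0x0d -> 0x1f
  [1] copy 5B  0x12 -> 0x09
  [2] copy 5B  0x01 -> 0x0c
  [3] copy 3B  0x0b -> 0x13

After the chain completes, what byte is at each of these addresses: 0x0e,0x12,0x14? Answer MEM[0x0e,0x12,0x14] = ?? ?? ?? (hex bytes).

D0: mem[0x1f..0x22] <- [2d 59 e3 86]
D1: mem[0x09..0x0d] <- [19 18 d0 8a b8]
D2: mem[0x0c..0x10] <- [4f 07 7d a3 95]
D3: mem[0x13..0x15] <- [d0 4f 07]
query mem[0x0e]=0x7d, mem[0x12]=0x19, mem[0x14]=0x4f

MEM[0x0e,0x12,0x14] = 7d 19 4f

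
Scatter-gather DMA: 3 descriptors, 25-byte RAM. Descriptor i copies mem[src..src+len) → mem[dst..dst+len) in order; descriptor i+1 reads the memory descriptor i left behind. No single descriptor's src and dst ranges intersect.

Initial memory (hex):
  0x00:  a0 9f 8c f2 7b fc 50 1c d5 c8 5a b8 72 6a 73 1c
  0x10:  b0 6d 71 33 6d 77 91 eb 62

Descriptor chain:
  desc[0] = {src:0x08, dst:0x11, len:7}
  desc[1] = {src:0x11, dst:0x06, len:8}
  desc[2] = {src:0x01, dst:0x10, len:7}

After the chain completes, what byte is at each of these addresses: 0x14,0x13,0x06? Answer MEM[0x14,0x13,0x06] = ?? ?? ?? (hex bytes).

  after D0: wrote 7B at 0x11 = d5c85ab8726a73
  after D1: wrote 8B at 0x06 = d5c85ab8726a7362
  after D2: wrote 7B at 0x10 = 9f8cf27bfcd5c8
query mem[0x14]=0xfc, mem[0x13]=0x7b, mem[0x06]=0xd5

MEM[0x14,0x13,0x06] = fc 7b d5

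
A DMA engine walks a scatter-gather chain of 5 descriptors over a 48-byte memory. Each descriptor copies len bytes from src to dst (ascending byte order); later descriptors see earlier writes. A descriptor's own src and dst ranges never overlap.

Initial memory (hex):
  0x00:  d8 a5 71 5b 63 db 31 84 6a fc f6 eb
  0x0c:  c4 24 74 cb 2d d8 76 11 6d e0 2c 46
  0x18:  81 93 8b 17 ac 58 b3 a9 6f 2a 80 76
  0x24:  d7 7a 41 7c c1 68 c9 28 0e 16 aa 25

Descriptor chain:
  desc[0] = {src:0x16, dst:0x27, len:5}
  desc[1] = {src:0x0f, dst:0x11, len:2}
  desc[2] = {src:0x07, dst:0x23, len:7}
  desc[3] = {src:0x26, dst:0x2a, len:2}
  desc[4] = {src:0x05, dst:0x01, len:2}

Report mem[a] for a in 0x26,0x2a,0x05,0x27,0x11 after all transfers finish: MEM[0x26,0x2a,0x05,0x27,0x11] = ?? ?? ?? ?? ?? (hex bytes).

MEM[0x26,0x2a,0x05,0x27,0x11] = f6 f6 db eb cb

  after D0: wrote 5B at 0x27 = 2c4681938b
  after D1: wrote 2B at 0x11 = cb2d
  after D2: wrote 7B at 0x23 = 846afcf6ebc424
  after D3: wrote 2B at 0x2a = f6eb
  after D4: wrote 2B at 0x01 = db31
query mem[0x26]=0xf6, mem[0x2a]=0xf6, mem[0x05]=0xdb, mem[0x27]=0xeb, mem[0x11]=0xcb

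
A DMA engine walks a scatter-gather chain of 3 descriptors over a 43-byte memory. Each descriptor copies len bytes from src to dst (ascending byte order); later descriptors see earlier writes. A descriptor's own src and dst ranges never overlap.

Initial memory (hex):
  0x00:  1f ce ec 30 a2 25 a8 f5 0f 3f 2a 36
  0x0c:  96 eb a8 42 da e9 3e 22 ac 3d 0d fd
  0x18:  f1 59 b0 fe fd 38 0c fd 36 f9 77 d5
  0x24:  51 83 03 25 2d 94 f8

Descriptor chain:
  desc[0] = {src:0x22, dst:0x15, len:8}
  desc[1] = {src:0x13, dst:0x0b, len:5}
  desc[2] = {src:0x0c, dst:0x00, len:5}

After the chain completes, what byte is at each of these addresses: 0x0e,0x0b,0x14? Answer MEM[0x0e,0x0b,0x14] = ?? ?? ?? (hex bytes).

D0: mem[0x15..0x1c] <- [77 d5 51 83 03 25 2d 94]
D1: mem[0x0b..0x0f] <- [22 ac 77 d5 51]
D2: mem[0x00..0x04] <- [ac 77 d5 51 da]
query mem[0x0e]=0xd5, mem[0x0b]=0x22, mem[0x14]=0xac

MEM[0x0e,0x0b,0x14] = d5 22 ac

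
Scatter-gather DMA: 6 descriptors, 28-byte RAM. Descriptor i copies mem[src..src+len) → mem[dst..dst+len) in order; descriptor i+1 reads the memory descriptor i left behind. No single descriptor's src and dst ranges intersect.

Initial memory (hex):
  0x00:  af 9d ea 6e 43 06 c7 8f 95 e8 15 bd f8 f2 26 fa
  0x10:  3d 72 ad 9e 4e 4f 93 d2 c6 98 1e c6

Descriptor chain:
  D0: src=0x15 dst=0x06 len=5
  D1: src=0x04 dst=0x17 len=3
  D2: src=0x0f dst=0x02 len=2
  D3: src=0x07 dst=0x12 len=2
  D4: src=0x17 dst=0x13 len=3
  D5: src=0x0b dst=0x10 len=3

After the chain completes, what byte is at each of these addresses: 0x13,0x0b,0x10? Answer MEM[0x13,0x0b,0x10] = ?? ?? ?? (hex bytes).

  after D0: wrote 5B at 0x06 = 4f93d2c698
  after D1: wrote 3B at 0x17 = 43064f
  after D2: wrote 2B at 0x02 = fa3d
  after D3: wrote 2B at 0x12 = 93d2
  after D4: wrote 3B at 0x13 = 43064f
  after D5: wrote 3B at 0x10 = bdf8f2
query mem[0x13]=0x43, mem[0x0b]=0xbd, mem[0x10]=0xbd

MEM[0x13,0x0b,0x10] = 43 bd bd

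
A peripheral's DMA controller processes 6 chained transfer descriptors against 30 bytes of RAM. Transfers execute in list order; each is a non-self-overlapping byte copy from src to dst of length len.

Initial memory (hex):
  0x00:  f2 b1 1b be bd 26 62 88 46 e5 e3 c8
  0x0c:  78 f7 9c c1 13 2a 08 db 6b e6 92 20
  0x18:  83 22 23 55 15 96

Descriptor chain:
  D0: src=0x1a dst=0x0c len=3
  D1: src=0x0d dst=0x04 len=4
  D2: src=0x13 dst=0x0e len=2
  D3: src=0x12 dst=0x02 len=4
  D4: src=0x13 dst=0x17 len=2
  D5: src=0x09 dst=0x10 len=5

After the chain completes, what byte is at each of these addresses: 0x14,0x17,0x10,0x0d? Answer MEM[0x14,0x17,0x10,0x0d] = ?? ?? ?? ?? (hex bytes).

MEM[0x14,0x17,0x10,0x0d] = 55 db e5 55

[0] 0x1a->0x0c len=3 : 23 55 15
[1] 0x0d->0x04 len=4 : 55 15 c1 13
[2] 0x13->0x0e len=2 : db 6b
[3] 0x12->0x02 len=4 : 08 db 6b e6
[4] 0x13->0x17 len=2 : db 6b
[5] 0x09->0x10 len=5 : e5 e3 c8 23 55
query mem[0x14]=0x55, mem[0x17]=0xdb, mem[0x10]=0xe5, mem[0x0d]=0x55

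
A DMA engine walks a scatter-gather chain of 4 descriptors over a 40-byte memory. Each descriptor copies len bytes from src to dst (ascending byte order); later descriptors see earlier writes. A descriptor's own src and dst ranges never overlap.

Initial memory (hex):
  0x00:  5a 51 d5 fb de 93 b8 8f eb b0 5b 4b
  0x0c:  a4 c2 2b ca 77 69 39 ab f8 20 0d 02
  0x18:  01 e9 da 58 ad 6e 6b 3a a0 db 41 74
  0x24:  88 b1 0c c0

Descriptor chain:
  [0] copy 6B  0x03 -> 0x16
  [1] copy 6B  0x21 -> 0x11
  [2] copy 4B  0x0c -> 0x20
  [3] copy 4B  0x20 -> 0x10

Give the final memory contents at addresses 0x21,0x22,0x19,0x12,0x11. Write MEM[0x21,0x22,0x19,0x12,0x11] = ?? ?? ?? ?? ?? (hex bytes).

  after D0: wrote 6B at 0x16 = fbde93b88feb
  after D1: wrote 6B at 0x11 = db417488b10c
  after D2: wrote 4B at 0x20 = a4c22bca
  after D3: wrote 4B at 0x10 = a4c22bca
query mem[0x21]=0xc2, mem[0x22]=0x2b, mem[0x19]=0xb8, mem[0x12]=0x2b, mem[0x11]=0xc2

MEM[0x21,0x22,0x19,0x12,0x11] = c2 2b b8 2b c2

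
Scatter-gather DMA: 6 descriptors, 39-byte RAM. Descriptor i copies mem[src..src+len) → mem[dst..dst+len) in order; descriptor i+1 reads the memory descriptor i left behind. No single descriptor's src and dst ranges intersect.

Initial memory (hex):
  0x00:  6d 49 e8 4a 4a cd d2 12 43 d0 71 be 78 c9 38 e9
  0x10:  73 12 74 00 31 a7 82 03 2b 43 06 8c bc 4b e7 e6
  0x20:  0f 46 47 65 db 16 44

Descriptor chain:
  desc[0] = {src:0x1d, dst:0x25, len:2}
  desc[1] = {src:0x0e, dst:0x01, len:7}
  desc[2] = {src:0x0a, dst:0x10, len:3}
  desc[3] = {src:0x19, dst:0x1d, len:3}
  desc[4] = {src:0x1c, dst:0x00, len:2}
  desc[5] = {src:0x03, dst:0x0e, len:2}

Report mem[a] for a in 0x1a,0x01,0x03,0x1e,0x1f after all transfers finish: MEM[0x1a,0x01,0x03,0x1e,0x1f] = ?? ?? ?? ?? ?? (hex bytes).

[0] 0x1d->0x25 len=2 : 4b e7
[1] 0x0e->0x01 len=7 : 38 e9 73 12 74 00 31
[2] 0x0a->0x10 len=3 : 71 be 78
[3] 0x19->0x1d len=3 : 43 06 8c
[4] 0x1c->0x00 len=2 : bc 43
[5] 0x03->0x0e len=2 : 73 12
query mem[0x1a]=0x06, mem[0x01]=0x43, mem[0x03]=0x73, mem[0x1e]=0x06, mem[0x1f]=0x8c

MEM[0x1a,0x01,0x03,0x1e,0x1f] = 06 43 73 06 8c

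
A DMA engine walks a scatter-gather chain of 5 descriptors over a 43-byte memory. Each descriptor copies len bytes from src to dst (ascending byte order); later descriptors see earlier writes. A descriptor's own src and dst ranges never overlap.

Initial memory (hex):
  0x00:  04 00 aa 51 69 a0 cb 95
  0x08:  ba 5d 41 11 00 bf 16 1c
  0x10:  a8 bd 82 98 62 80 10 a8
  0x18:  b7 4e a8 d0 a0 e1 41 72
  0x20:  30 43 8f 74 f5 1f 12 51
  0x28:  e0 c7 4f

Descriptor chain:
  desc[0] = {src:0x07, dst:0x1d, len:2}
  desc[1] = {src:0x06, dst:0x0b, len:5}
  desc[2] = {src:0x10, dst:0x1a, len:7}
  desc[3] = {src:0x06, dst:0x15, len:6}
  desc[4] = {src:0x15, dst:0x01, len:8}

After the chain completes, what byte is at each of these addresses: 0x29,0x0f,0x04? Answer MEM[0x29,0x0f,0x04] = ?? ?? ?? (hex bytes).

#0 dst[0x1d+2] := {0x95,0xba}
#1 dst[0x0b+5] := {0xcb,0x95,0xba,0x5d,0x41}
#2 dst[0x1a+7] := {0xa8,0xbd,0x82,0x98,0x62,0x80,0x10}
#3 dst[0x15+6] := {0xcb,0x95,0xba,0x5d,0x41,0xcb}
#4 dst[0x01+8] := {0xcb,0x95,0xba,0x5d,0x41,0xcb,0xbd,0x82}
query mem[0x29]=0xc7, mem[0x0f]=0x41, mem[0x04]=0x5d

MEM[0x29,0x0f,0x04] = c7 41 5d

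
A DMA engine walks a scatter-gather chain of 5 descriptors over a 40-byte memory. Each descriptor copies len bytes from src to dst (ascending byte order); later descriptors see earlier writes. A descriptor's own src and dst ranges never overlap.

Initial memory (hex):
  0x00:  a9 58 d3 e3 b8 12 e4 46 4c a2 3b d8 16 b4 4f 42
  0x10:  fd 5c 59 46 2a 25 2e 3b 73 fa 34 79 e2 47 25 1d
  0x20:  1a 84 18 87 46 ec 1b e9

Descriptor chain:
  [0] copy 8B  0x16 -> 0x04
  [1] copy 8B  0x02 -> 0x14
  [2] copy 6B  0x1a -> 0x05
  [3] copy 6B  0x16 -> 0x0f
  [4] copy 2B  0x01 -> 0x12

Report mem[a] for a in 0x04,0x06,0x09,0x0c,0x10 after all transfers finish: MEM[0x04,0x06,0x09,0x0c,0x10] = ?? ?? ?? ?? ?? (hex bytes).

D0: mem[0x04..0x0b] <- [2e 3b 73 fa 34 79 e2 47]
D1: mem[0x14..0x1b] <- [d3 e3 2e 3b 73 fa 34 79]
D2: mem[0x05..0x0a] <- [34 79 e2 47 25 1d]
D3: mem[0x0f..0x14] <- [2e 3b 73 fa 34 79]
D4: mem[0x12..0x13] <- [58 d3]
query mem[0x04]=0x2e, mem[0x06]=0x79, mem[0x09]=0x25, mem[0x0c]=0x16, mem[0x10]=0x3b

MEM[0x04,0x06,0x09,0x0c,0x10] = 2e 79 25 16 3b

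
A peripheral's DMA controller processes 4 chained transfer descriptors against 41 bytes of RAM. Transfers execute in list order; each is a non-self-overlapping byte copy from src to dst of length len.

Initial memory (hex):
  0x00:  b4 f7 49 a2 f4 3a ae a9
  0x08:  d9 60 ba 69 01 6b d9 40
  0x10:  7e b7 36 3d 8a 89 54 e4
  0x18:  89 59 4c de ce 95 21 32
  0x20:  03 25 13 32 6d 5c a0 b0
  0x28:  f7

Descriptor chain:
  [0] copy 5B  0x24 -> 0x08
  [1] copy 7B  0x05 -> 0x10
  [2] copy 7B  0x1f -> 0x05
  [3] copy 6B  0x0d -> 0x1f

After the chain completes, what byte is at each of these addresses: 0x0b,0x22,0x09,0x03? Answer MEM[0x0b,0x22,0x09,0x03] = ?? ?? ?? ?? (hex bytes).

D0: mem[0x08..0x0c] <- [6d 5c a0 b0 f7]
D1: mem[0x10..0x16] <- [3a ae a9 6d 5c a0 b0]
D2: mem[0x05..0x0b] <- [32 03 25 13 32 6d 5c]
D3: mem[0x1f..0x24] <- [6b d9 40 3a ae a9]
query mem[0x0b]=0x5c, mem[0x22]=0x3a, mem[0x09]=0x32, mem[0x03]=0xa2

MEM[0x0b,0x22,0x09,0x03] = 5c 3a 32 a2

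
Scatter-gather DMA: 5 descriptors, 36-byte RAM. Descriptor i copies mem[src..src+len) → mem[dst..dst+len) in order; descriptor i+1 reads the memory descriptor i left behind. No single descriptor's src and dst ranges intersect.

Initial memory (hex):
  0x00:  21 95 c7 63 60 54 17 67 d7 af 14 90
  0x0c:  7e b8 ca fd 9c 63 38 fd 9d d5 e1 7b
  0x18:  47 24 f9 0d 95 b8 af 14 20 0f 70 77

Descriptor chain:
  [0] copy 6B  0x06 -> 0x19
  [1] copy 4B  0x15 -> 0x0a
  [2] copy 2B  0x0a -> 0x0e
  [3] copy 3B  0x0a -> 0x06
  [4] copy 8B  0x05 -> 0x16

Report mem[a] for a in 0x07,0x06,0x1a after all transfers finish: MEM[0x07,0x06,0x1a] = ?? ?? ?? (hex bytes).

D0: mem[0x19..0x1e] <- [17 67 d7 af 14 90]
D1: mem[0x0a..0x0d] <- [d5 e1 7b 47]
D2: mem[0x0e..0x0f] <- [d5 e1]
D3: mem[0x06..0x08] <- [d5 e1 7b]
D4: mem[0x16..0x1d] <- [54 d5 e1 7b af d5 e1 7b]
query mem[0x07]=0xe1, mem[0x06]=0xd5, mem[0x1a]=0xaf

MEM[0x07,0x06,0x1a] = e1 d5 af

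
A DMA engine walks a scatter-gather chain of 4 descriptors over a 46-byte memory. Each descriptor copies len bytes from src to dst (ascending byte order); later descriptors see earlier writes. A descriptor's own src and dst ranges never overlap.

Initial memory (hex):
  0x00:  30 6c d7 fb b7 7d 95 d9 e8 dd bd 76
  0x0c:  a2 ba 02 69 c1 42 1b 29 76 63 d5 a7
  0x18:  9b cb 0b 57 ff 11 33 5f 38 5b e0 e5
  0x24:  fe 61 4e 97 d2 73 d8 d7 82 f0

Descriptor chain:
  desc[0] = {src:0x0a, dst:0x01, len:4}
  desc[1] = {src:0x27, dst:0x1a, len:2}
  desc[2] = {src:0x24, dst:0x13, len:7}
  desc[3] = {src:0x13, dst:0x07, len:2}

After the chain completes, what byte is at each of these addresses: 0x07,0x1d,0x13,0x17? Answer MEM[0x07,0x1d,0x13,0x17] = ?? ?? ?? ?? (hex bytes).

MEM[0x07,0x1d,0x13,0x17] = fe 11 fe d2

D0: mem[0x01..0x04] <- [bd 76 a2 ba]
D1: mem[0x1a..0x1b] <- [97 d2]
D2: mem[0x13..0x19] <- [fe 61 4e 97 d2 73 d8]
D3: mem[0x07..0x08] <- [fe 61]
query mem[0x07]=0xfe, mem[0x1d]=0x11, mem[0x13]=0xfe, mem[0x17]=0xd2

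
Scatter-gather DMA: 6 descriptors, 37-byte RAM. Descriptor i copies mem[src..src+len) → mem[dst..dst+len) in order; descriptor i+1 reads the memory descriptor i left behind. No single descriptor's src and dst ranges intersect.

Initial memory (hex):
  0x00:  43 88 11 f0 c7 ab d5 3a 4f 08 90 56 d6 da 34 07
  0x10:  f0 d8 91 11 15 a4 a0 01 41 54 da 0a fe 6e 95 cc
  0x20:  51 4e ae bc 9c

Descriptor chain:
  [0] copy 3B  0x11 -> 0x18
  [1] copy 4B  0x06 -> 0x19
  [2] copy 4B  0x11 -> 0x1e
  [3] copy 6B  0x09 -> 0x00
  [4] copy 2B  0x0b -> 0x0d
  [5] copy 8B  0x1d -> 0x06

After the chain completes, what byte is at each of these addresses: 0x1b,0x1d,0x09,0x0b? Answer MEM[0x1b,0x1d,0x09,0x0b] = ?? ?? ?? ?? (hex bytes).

MEM[0x1b,0x1d,0x09,0x0b] = 4f 6e 11 ae

#0 dst[0x18+3] := {0xd8,0x91,0x11}
#1 dst[0x19+4] := {0xd5,0x3a,0x4f,0x08}
#2 dst[0x1e+4] := {0xd8,0x91,0x11,0x15}
#3 dst[0x00+6] := {0x08,0x90,0x56,0xd6,0xda,0x34}
#4 dst[0x0d+2] := {0x56,0xd6}
#5 dst[0x06+8] := {0x6e,0xd8,0x91,0x11,0x15,0xae,0xbc,0x9c}
query mem[0x1b]=0x4f, mem[0x1d]=0x6e, mem[0x09]=0x11, mem[0x0b]=0xae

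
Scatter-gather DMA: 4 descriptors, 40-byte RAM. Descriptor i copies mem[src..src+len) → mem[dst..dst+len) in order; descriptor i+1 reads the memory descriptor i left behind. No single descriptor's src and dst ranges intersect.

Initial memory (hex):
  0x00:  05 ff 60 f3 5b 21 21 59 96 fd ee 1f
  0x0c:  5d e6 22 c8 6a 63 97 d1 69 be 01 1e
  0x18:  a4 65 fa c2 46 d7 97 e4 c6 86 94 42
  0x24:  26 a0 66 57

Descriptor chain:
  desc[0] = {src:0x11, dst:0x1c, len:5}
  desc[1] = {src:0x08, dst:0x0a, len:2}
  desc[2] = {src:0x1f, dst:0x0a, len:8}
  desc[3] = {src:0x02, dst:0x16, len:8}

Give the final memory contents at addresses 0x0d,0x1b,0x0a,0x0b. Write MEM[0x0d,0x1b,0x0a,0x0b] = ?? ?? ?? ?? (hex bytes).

[0] 0x11->0x1c len=5 : 63 97 d1 69 be
[1] 0x08->0x0a len=2 : 96 fd
[2] 0x1f->0x0a len=8 : 69 be 86 94 42 26 a0 66
[3] 0x02->0x16 len=8 : 60 f3 5b 21 21 59 96 fd
query mem[0x0d]=0x94, mem[0x1b]=0x59, mem[0x0a]=0x69, mem[0x0b]=0xbe

MEM[0x0d,0x1b,0x0a,0x0b] = 94 59 69 be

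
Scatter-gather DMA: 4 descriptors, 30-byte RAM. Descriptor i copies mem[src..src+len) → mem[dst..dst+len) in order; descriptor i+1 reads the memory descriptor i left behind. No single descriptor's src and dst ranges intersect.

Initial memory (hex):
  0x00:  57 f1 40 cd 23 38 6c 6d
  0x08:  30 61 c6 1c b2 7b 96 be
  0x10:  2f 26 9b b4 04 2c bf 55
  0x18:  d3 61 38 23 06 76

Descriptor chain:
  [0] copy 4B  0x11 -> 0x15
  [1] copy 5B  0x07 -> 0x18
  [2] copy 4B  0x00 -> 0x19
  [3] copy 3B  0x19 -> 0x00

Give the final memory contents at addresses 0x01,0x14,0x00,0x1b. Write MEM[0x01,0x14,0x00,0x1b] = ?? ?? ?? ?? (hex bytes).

MEM[0x01,0x14,0x00,0x1b] = f1 04 57 40

#0 dst[0x15+4] := {0x26,0x9b,0xb4,0x04}
#1 dst[0x18+5] := {0x6d,0x30,0x61,0xc6,0x1c}
#2 dst[0x19+4] := {0x57,0xf1,0x40,0xcd}
#3 dst[0x00+3] := {0x57,0xf1,0x40}
query mem[0x01]=0xf1, mem[0x14]=0x04, mem[0x00]=0x57, mem[0x1b]=0x40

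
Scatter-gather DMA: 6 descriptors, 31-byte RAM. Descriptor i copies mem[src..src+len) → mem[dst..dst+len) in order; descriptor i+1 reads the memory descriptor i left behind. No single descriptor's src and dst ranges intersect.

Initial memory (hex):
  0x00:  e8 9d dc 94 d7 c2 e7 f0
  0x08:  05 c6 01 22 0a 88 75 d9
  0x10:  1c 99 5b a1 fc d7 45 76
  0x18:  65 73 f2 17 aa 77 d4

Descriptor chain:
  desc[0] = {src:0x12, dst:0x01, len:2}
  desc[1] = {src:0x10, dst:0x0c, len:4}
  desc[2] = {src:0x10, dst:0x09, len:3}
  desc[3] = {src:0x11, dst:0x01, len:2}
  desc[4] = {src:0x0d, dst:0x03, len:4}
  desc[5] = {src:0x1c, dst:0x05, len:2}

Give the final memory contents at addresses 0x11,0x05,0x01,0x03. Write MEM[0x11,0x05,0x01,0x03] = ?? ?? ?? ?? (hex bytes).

MEM[0x11,0x05,0x01,0x03] = 99 aa 99 99

[0] 0x12->0x01 len=2 : 5b a1
[1] 0x10->0x0c len=4 : 1c 99 5b a1
[2] 0x10->0x09 len=3 : 1c 99 5b
[3] 0x11->0x01 len=2 : 99 5b
[4] 0x0d->0x03 len=4 : 99 5b a1 1c
[5] 0x1c->0x05 len=2 : aa 77
query mem[0x11]=0x99, mem[0x05]=0xaa, mem[0x01]=0x99, mem[0x03]=0x99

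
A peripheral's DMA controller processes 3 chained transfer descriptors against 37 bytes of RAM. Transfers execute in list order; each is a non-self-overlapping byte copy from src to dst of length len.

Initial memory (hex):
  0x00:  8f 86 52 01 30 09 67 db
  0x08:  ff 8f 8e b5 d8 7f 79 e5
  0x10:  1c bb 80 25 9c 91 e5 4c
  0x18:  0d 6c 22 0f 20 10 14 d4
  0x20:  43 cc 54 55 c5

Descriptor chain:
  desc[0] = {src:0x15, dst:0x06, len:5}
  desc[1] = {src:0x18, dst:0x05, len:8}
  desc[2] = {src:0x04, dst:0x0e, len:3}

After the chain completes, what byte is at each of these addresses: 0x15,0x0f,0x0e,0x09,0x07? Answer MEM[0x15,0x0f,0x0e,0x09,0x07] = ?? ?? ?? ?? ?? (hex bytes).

[0] 0x15->0x06 len=5 : 91 e5 4c 0d 6c
[1] 0x18->0x05 len=8 : 0d 6c 22 0f 20 10 14 d4
[2] 0x04->0x0e len=3 : 30 0d 6c
query mem[0x15]=0x91, mem[0x0f]=0x0d, mem[0x0e]=0x30, mem[0x09]=0x20, mem[0x07]=0x22

MEM[0x15,0x0f,0x0e,0x09,0x07] = 91 0d 30 20 22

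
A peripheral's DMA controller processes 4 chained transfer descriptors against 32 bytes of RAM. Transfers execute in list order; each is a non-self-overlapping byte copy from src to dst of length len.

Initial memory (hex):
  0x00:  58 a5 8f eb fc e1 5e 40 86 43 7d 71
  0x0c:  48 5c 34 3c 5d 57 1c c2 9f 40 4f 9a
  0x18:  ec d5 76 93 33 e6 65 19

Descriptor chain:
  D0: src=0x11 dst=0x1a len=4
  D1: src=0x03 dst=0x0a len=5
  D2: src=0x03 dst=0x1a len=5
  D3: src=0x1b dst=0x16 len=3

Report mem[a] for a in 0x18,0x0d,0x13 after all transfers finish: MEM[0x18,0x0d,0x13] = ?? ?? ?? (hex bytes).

#0 dst[0x1a+4] := {0x57,0x1c,0xc2,0x9f}
#1 dst[0x0a+5] := {0xeb,0xfc,0xe1,0x5e,0x40}
#2 dst[0x1a+5] := {0xeb,0xfc,0xe1,0x5e,0x40}
#3 dst[0x16+3] := {0xfc,0xe1,0x5e}
query mem[0x18]=0x5e, mem[0x0d]=0x5e, mem[0x13]=0xc2

MEM[0x18,0x0d,0x13] = 5e 5e c2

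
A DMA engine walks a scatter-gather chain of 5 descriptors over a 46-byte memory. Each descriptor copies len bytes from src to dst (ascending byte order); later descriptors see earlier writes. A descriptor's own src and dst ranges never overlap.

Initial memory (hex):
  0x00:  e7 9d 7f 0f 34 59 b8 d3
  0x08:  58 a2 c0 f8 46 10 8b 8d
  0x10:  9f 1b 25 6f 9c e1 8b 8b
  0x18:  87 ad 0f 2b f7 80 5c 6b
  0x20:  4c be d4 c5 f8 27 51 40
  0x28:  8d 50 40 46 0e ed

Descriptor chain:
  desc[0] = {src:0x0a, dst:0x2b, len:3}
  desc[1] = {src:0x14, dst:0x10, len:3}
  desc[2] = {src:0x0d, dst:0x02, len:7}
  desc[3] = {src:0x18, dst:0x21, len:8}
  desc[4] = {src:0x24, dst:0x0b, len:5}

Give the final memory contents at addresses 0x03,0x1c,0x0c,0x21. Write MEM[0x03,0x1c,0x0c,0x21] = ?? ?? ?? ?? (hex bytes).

D0: mem[0x2b..0x2d] <- [c0 f8 46]
D1: mem[0x10..0x12] <- [9c e1 8b]
D2: mem[0x02..0x08] <- [10 8b 8d 9c e1 8b 6f]
D3: mem[0x21..0x28] <- [87 ad 0f 2b f7 80 5c 6b]
D4: mem[0x0b..0x0f] <- [2b f7 80 5c 6b]
query mem[0x03]=0x8b, mem[0x1c]=0xf7, mem[0x0c]=0xf7, mem[0x21]=0x87

MEM[0x03,0x1c,0x0c,0x21] = 8b f7 f7 87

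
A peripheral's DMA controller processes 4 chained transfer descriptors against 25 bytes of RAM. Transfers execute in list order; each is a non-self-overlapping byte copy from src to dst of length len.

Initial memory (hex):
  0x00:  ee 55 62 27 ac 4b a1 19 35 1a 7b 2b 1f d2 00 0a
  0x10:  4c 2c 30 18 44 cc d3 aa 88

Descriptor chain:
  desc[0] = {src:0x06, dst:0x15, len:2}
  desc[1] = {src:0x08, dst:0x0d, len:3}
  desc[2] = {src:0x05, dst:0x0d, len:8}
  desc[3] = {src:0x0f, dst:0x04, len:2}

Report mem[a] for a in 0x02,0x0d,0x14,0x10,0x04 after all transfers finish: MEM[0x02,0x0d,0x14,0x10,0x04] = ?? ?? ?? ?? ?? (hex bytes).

MEM[0x02,0x0d,0x14,0x10,0x04] = 62 4b 1f 35 19

D0: mem[0x15..0x16] <- [a1 19]
D1: mem[0x0d..0x0f] <- [35 1a 7b]
D2: mem[0x0d..0x14] <- [4b a1 19 35 1a 7b 2b 1f]
D3: mem[0x04..0x05] <- [19 35]
query mem[0x02]=0x62, mem[0x0d]=0x4b, mem[0x14]=0x1f, mem[0x10]=0x35, mem[0x04]=0x19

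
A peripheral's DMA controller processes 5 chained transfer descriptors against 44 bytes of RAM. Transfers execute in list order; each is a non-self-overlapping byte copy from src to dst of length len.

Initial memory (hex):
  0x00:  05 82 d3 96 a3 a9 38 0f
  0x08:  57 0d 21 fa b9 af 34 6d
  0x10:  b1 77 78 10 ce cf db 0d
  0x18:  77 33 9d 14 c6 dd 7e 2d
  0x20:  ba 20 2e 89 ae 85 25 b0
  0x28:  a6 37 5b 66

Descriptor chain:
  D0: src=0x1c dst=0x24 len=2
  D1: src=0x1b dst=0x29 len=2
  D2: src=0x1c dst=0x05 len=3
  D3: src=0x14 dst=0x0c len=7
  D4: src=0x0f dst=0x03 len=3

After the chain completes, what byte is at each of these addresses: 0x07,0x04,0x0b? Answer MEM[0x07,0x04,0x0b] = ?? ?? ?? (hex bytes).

MEM[0x07,0x04,0x0b] = 7e 77 fa

D0: mem[0x24..0x25] <- [c6 dd]
D1: mem[0x29..0x2a] <- [14 c6]
D2: mem[0x05..0x07] <- [c6 dd 7e]
D3: mem[0x0c..0x12] <- [ce cf db 0d 77 33 9d]
D4: mem[0x03..0x05] <- [0d 77 33]
query mem[0x07]=0x7e, mem[0x04]=0x77, mem[0x0b]=0xfa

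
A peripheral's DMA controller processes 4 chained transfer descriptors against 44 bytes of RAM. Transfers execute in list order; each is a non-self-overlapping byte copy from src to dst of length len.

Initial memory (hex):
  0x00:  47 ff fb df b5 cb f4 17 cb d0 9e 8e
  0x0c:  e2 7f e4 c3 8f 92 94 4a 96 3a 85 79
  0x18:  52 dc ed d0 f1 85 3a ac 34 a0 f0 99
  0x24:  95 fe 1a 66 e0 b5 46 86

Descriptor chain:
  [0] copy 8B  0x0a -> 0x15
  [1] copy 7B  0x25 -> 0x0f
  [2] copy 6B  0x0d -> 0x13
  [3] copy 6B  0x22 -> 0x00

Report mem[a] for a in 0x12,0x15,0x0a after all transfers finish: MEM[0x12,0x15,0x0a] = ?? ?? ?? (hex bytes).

  after D0: wrote 8B at 0x15 = 9e8ee27fe4c38f92
  after D1: wrote 7B at 0x0f = fe1a66e0b54686
  after D2: wrote 6B at 0x13 = 7fe4fe1a66e0
  after D3: wrote 6B at 0x00 = f09995fe1a66
query mem[0x12]=0xe0, mem[0x15]=0xfe, mem[0x0a]=0x9e

MEM[0x12,0x15,0x0a] = e0 fe 9e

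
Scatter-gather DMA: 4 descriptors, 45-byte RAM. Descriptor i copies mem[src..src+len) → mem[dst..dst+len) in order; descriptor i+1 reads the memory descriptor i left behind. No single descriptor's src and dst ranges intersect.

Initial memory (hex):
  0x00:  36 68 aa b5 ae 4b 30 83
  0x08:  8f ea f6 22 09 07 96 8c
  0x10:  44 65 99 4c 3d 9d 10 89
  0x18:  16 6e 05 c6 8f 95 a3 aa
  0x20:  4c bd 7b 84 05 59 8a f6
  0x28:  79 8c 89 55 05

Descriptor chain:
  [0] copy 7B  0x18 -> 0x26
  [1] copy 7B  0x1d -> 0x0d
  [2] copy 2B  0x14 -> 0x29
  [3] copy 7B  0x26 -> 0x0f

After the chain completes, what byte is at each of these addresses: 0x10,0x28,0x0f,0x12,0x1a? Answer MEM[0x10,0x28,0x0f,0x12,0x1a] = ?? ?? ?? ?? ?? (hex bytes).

D0: mem[0x26..0x2c] <- [16 6e 05 c6 8f 95 a3]
D1: mem[0x0d..0x13] <- [95 a3 aa 4c bd 7b 84]
D2: mem[0x29..0x2a] <- [3d 9d]
D3: mem[0x0f..0x15] <- [16 6e 05 3d 9d 95 a3]
query mem[0x10]=0x6e, mem[0x28]=0x05, mem[0x0f]=0x16, mem[0x12]=0x3d, mem[0x1a]=0x05

MEM[0x10,0x28,0x0f,0x12,0x1a] = 6e 05 16 3d 05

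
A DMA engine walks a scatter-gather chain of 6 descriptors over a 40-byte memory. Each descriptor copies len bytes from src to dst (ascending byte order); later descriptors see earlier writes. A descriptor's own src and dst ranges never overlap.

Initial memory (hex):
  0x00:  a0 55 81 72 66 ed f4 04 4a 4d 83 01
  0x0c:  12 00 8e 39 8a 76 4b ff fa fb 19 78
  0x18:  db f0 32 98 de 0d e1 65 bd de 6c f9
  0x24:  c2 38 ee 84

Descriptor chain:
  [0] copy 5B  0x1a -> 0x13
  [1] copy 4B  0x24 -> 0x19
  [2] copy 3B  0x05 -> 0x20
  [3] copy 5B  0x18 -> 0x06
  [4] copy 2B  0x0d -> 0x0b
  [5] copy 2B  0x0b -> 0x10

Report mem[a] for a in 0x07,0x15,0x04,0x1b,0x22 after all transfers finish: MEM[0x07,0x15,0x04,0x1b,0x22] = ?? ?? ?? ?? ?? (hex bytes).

MEM[0x07,0x15,0x04,0x1b,0x22] = c2 de 66 ee 04

  after D0: wrote 5B at 0x13 = 3298de0de1
  after D1: wrote 4B at 0x19 = c238ee84
  after D2: wrote 3B at 0x20 = edf404
  after D3: wrote 5B at 0x06 = dbc238ee84
  after D4: wrote 2B at 0x0b = 008e
  after D5: wrote 2B at 0x10 = 008e
query mem[0x07]=0xc2, mem[0x15]=0xde, mem[0x04]=0x66, mem[0x1b]=0xee, mem[0x22]=0x04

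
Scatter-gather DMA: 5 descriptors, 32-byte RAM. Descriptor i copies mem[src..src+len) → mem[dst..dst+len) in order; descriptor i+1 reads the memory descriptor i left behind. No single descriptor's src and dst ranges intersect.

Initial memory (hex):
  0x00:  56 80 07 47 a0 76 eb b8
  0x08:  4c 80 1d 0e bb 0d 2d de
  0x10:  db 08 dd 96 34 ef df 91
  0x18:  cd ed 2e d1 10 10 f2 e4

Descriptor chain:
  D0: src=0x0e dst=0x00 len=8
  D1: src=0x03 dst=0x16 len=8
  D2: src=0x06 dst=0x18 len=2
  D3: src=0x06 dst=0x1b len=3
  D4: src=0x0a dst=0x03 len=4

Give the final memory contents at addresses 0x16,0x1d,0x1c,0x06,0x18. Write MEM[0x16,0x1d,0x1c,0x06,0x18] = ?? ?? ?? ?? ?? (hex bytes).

D0: mem[0x00..0x07] <- [2d de db 08 dd 96 34 ef]
D1: mem[0x16..0x1d] <- [08 dd 96 34 ef 4c 80 1d]
D2: mem[0x18..0x19] <- [34 ef]
D3: mem[0x1b..0x1d] <- [34 ef 4c]
D4: mem[0x03..0x06] <- [1d 0e bb 0d]
query mem[0x16]=0x08, mem[0x1d]=0x4c, mem[0x1c]=0xef, mem[0x06]=0x0d, mem[0x18]=0x34

MEM[0x16,0x1d,0x1c,0x06,0x18] = 08 4c ef 0d 34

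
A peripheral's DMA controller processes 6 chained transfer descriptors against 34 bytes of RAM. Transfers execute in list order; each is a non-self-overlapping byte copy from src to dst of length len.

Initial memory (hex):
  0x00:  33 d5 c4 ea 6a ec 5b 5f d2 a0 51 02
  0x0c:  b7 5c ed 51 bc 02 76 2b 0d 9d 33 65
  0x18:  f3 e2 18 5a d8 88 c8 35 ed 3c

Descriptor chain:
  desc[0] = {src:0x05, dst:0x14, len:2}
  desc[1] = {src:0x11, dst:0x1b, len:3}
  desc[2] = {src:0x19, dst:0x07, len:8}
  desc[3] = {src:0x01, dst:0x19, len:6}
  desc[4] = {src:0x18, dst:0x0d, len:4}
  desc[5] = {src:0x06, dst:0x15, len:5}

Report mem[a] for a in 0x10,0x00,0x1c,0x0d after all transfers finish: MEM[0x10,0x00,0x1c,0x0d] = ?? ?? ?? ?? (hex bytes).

MEM[0x10,0x00,0x1c,0x0d] = ea 33 6a f3

  after D0: wrote 2B at 0x14 = ec5b
  after D1: wrote 3B at 0x1b = 02762b
  after D2: wrote 8B at 0x07 = e21802762bc835ed
  after D3: wrote 6B at 0x19 = d5c4ea6aec5b
  after D4: wrote 4B at 0x0d = f3d5c4ea
  after D5: wrote 5B at 0x15 = 5be2180276
query mem[0x10]=0xea, mem[0x00]=0x33, mem[0x1c]=0x6a, mem[0x0d]=0xf3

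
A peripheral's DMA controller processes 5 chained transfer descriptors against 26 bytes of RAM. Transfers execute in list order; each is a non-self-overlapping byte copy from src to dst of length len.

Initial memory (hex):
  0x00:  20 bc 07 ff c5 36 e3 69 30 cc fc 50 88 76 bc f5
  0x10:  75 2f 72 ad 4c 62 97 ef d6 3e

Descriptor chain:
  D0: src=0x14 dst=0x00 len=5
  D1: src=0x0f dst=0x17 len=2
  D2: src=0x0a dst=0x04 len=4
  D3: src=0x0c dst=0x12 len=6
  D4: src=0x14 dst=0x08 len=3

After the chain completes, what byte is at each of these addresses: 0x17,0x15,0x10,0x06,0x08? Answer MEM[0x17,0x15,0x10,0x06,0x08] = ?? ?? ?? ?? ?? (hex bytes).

MEM[0x17,0x15,0x10,0x06,0x08] = 2f f5 75 88 bc

  after D0: wrote 5B at 0x00 = 4c6297efd6
  after D1: wrote 2B at 0x17 = f575
  after D2: wrote 4B at 0x04 = fc508876
  after D3: wrote 6B at 0x12 = 8876bcf5752f
  after D4: wrote 3B at 0x08 = bcf575
query mem[0x17]=0x2f, mem[0x15]=0xf5, mem[0x10]=0x75, mem[0x06]=0x88, mem[0x08]=0xbc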